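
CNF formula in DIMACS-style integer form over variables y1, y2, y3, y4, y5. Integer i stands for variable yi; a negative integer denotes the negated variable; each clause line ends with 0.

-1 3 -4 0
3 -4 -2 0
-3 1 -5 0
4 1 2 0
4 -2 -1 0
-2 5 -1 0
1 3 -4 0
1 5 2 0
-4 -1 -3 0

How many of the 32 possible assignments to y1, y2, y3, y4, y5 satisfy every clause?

Satisfying assignments:
  y1=F y2=T y3=F y4=F y5=F
  y1=F y2=T y3=F y4=F y5=T
  y1=F y2=T y3=T y4=F y5=F
  y1=F y2=T y3=T y4=T y5=F
  y1=T y2=F y3=F y4=F y5=F
  y1=T y2=F y3=F y4=F y5=T
  y1=T y2=F y3=T y4=F y5=F
  y1=T y2=F y3=T y4=F y5=T
That's 8 in total.

8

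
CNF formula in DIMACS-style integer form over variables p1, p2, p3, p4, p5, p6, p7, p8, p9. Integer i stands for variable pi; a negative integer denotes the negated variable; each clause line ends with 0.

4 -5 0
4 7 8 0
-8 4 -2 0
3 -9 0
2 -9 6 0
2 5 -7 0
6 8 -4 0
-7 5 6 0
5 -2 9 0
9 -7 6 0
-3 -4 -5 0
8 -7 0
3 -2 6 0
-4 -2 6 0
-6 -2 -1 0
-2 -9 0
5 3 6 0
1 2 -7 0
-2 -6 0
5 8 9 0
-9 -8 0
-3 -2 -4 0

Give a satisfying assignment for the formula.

p1=1, p2=0, p3=0, p4=1, p5=1, p6=1, p7=0, p8=1, p9=0

Try p1 = True.
Try p2 = False.
Set p3 = False and propagate.
  then p9 is forced to False.
For the remaining variables, p4 = True, p5 = True, p6 = True, p7 = False, p8 = True works.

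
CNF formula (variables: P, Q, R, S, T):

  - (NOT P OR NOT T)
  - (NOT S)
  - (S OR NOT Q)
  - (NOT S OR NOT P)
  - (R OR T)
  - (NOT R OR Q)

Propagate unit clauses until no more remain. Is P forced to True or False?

Unit clause (NOT S) sets S = False.
(NOT Q OR S): since S = False, the clause reduces to (NOT Q). Q = False.
(NOT R OR Q): since Q = False, the clause reduces to (NOT R). R = False.
(T OR R) with R = False leaves only T, so T = True.
(NOT P OR NOT T) with T = True leaves only NOT P, so P = False.

False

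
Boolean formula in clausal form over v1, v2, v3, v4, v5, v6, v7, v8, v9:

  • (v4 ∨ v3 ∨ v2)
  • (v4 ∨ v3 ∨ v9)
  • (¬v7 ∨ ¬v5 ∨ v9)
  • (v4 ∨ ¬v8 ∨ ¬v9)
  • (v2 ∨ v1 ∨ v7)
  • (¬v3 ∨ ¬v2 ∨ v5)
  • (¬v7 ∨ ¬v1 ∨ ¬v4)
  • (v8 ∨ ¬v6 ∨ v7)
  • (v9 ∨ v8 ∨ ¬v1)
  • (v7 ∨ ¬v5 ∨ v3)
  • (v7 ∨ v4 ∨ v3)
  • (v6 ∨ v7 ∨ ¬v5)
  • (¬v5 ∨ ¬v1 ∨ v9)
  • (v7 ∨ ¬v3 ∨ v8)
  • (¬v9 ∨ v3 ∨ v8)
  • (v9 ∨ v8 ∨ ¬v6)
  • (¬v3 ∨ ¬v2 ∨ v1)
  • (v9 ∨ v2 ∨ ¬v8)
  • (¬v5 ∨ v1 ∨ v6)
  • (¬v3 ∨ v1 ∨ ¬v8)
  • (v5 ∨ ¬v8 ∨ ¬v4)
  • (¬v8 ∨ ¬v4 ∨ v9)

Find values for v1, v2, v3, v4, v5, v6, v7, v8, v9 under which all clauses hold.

v1 = False, v2 = False, v3 = True, v4 = True, v5 = False, v6 = False, v7 = True, v8 = False, v9 = False

Check each clause:
  1. (v4 ∨ v3 ∨ v2) — v3 is true.
  2. (v4 ∨ v3 ∨ v9) — v3 is true.
  3. (¬v7 ∨ v9 ∨ ¬v5) — ¬v5 is true.
  4. (v4 ∨ ¬v8 ∨ ¬v9) — ¬v8 is true.
  5. (v1 ∨ v7 ∨ v2) — v7 is true.
  6. (v5 ∨ ¬v2 ∨ ¬v3) — ¬v2 is true.
  7. (¬v1 ∨ ¬v4 ∨ ¬v7) — ¬v1 is true.
  8. (v7 ∨ ¬v6 ∨ v8) — ¬v6 is true.
  9. (v9 ∨ v8 ∨ ¬v1) — ¬v1 is true.
  10. (v3 ∨ v7 ∨ ¬v5) — ¬v5 is true.
  11. (v3 ∨ v4 ∨ v7) — v3 is true.
  12. (v6 ∨ ¬v5 ∨ v7) — ¬v5 is true.
  13. (¬v5 ∨ ¬v1 ∨ v9) — ¬v5 is true.
  14. (v7 ∨ v8 ∨ ¬v3) — v7 is true.
  15. (v8 ∨ ¬v9 ∨ v3) — v3 is true.
  16. (¬v6 ∨ v8 ∨ v9) — ¬v6 is true.
  17. (¬v2 ∨ v1 ∨ ¬v3) — ¬v2 is true.
  18. (v9 ∨ ¬v8 ∨ v2) — ¬v8 is true.
  19. (v1 ∨ v6 ∨ ¬v5) — ¬v5 is true.
  20. (¬v3 ∨ v1 ∨ ¬v8) — ¬v8 is true.
  21. (¬v8 ∨ ¬v4 ∨ v5) — ¬v8 is true.
  22. (v9 ∨ ¬v4 ∨ ¬v8) — ¬v8 is true.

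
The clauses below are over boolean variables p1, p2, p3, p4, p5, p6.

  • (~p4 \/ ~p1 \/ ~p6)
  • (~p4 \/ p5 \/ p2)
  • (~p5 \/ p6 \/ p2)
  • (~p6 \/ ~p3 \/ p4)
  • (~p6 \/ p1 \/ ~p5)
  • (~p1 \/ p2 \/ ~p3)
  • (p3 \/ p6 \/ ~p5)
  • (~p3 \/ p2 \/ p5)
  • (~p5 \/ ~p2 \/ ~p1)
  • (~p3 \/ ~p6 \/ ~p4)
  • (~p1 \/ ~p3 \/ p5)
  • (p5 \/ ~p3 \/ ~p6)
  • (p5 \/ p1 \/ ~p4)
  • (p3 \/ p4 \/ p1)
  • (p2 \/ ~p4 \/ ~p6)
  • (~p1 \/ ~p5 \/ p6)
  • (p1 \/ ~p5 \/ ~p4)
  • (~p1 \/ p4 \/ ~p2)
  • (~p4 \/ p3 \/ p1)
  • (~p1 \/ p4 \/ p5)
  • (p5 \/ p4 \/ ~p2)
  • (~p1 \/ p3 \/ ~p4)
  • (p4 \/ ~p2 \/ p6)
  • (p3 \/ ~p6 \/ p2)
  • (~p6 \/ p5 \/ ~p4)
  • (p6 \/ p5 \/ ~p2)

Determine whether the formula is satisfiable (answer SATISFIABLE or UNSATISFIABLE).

UNSATISFIABLE

p4 = True:
  p5 = True:
    propagation gives p1=True, p6=False; an empty clause results — contradiction.
  p5 = False:
    propagation gives p2=True, p1=True, p6=False; an empty clause results — contradiction.
p4 = False:
  p5 = True:
    p6 = True:
      propagation gives p3=False, p1=True, p2=False; contradiction.
    p6 = False:
      propagation gives p2=True; contradiction.
  p5 = False:
    propagation gives p1=False, p3=True, p6=False, p2=True; an empty clause results — contradiction.
Every branch closes, so no satisfying assignment exists.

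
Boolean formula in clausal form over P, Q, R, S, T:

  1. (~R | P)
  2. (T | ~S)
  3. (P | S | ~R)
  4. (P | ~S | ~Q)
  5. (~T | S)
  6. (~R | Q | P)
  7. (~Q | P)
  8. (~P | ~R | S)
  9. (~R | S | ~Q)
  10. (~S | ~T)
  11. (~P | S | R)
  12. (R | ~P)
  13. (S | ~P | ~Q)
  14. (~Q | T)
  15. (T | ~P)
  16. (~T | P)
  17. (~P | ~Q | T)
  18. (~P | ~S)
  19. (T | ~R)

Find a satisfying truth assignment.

P=False  Q=False  R=False  S=False  T=False

Branch on P: take P = False.
  then R is forced to False.
  then Q is forced to False.
  then T is forced to False.
  then S is forced to False.
Every clause has at least one true literal under this assignment.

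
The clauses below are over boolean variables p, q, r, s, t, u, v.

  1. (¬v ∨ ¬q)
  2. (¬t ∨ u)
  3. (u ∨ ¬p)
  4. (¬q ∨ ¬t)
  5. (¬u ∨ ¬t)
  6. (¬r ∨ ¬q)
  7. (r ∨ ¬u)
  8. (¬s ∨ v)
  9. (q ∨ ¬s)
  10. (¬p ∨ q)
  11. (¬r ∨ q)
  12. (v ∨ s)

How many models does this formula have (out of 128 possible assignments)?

The models are:
  p=F q=F r=F s=F t=F u=F v=T
That's 1 in total.

1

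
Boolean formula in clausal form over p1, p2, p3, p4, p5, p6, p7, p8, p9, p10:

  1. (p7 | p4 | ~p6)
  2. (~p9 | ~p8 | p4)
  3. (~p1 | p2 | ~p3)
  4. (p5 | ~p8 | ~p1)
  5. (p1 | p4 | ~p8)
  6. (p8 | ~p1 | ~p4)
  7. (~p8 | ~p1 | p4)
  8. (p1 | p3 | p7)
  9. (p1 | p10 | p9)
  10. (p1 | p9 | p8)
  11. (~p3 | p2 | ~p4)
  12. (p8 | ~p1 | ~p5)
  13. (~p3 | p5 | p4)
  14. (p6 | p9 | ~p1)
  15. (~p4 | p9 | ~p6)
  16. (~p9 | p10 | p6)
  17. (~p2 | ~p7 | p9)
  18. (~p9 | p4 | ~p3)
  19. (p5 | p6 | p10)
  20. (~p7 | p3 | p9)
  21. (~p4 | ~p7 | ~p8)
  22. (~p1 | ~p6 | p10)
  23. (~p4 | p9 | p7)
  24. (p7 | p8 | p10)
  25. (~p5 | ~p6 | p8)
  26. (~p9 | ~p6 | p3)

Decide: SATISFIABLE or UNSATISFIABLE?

SATISFIABLE

p10 occurs only positively in the remaining clauses — set p10 = True.
Branch on p1: take p1 = False.
Branch on p2: take p2 = False.
The remaining clauses are satisfied by p3 = False, p4 = True, p5 = True, p6 = False, p7 = True, p8 = False, p9 = True.
So p1 = F  p2 = F  p3 = F  p4 = T  p5 = T  p6 = F  p7 = T  p8 = F  p9 = T  p10 = T is a satisfying assignment.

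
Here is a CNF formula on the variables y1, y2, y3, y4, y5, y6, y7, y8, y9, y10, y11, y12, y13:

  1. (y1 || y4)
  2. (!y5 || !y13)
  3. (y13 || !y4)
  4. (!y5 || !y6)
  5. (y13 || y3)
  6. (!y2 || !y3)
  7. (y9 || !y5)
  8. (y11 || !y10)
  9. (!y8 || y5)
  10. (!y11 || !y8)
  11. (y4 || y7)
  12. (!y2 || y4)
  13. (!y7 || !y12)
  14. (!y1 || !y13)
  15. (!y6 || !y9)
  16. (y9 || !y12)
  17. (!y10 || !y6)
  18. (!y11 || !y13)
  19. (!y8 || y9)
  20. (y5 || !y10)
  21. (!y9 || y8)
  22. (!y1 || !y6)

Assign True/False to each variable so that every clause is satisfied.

y1=False, y2=False, y3=True, y4=True, y5=False, y6=True, y7=False, y8=False, y9=False, y10=False, y11=False, y12=False, y13=True

y2 occurs only negated in the remaining clauses — set y2 = False.
y10 occurs only negated in the remaining clauses — set y10 = False.
Branch on y1: take y1 = False.
  then y4 is forced to True.
  then y13 is forced to True.
  then y5 is forced to False.
  then y8 is forced to False.
  then y11 is forced to False.
  then y9 is forced to False.
  then y12 is forced to False.
y3, y6, y7 are now unconstrained; take y3 = True, y6 = True, y7 = False.
Check each clause:
  1. (y4 || y1) — y4 is true.
  2. (!y5 || !y13) — !y5 is true.
  3. (y13 || !y4) — y13 is true.
  4. (!y5 || !y6) — !y5 is true.
  5. (y3 || y13) — y3 is true.
  6. (!y2 || !y3) — !y2 is true.
  7. (y9 || !y5) — !y5 is true.
  8. (y11 || !y10) — !y10 is true.
  9. (!y8 || y5) — !y8 is true.
  10. (!y8 || !y11) — !y8 is true.
  11. (y4 || y7) — y4 is true.
  12. (!y2 || y4) — y4 is true.
  13. (!y12 || !y7) — !y7 is true.
  14. (!y1 || !y13) — !y1 is true.
  15. (!y9 || !y6) — !y9 is true.
  16. (y9 || !y12) — !y12 is true.
  17. (!y6 || !y10) — !y10 is true.
  18. (!y11 || !y13) — !y11 is true.
  19. (y9 || !y8) — !y8 is true.
  20. (!y10 || y5) — !y10 is true.
  21. (!y9 || y8) — !y9 is true.
  22. (!y1 || !y6) — !y1 is true.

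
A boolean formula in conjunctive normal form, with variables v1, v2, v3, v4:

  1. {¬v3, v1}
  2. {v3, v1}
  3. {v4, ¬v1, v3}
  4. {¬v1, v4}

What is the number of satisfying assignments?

Satisfying assignments:
  v1=1 v2=0 v3=0 v4=1
  v1=1 v2=0 v3=1 v4=1
  v1=1 v2=1 v3=0 v4=1
  v1=1 v2=1 v3=1 v4=1
That's 4 in total.

4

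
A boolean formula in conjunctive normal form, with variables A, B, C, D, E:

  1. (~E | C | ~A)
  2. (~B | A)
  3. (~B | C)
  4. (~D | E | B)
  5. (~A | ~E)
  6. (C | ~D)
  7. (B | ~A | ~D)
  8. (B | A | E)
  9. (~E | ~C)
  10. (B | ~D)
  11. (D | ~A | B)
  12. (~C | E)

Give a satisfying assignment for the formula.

Branch on A: take A = False.
  then B is forced to False.
  then E is forced to True.
  then C is forced to False.
  then D is forced to False.

A = F, B = F, C = F, D = F, E = T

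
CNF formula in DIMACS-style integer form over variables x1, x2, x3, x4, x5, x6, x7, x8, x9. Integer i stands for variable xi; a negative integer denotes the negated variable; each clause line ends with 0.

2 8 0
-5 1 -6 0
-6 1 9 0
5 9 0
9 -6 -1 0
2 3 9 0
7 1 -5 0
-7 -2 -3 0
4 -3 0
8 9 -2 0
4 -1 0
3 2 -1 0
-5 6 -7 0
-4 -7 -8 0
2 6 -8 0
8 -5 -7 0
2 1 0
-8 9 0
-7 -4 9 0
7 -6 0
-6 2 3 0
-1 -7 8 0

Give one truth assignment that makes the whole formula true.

x1=False, x2=True, x3=False, x4=False, x5=False, x6=False, x7=False, x8=False, x9=True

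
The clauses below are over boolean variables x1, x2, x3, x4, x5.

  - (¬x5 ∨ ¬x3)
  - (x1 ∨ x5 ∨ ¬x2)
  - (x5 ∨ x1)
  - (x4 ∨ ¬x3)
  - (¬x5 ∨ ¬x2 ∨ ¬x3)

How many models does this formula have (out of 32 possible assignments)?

14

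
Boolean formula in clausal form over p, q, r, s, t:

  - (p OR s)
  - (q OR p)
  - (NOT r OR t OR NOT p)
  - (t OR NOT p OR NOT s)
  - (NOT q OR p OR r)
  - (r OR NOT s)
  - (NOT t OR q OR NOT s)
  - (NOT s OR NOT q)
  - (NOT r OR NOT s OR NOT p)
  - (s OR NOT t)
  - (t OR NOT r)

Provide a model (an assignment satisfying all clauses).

Try p = True.
Branch on q: take q = False.
The remaining clauses are satisfied by r = False, s = False, t = False.

p=T  q=F  r=F  s=F  t=F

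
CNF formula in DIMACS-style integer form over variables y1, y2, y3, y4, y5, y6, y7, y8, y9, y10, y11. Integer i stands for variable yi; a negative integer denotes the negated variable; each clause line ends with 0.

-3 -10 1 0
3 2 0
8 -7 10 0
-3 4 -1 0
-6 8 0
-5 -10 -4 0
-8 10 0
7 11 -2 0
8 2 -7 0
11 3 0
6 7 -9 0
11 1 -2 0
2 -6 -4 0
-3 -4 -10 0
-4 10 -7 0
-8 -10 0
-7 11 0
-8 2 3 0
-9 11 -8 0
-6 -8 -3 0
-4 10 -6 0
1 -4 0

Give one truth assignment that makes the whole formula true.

Pure literal: y5 appears only negated; assign y5 = False.
Pure literal: y9 appears only negated; assign y9 = False.
Set y1 = False and propagate.
  then y4 is forced to False.
Try y2 = True.
  then y11 is forced to True.
Set y3 = False and propagate.
For the remaining variables, y6 = False, y7 = True, y8 = False, y10 = True works.
Every clause has at least one true literal under this assignment.
Check each clause:
  1. (y1 ∨ ¬y3 ∨ ¬y10) — ¬y3 is true.
  2. (y3 ∨ y2) — y2 is true.
  3. (¬y7 ∨ y10 ∨ y8) — y10 is true.
  4. (¬y3 ∨ y4 ∨ ¬y1) — ¬y3 is true.
  5. (y8 ∨ ¬y6) — ¬y6 is true.
  6. (¬y5 ∨ ¬y4 ∨ ¬y10) — ¬y5 is true.
  7. (¬y8 ∨ y10) — ¬y8 is true.
  8. (¬y2 ∨ y7 ∨ y11) — y11 is true.
  9. (y2 ∨ ¬y7 ∨ y8) — y2 is true.
  10. (y11 ∨ y3) — y11 is true.
  11. (¬y9 ∨ y7 ∨ y6) — y7 is true.
  12. (y11 ∨ y1 ∨ ¬y2) — y11 is true.
  13. (¬y6 ∨ y2 ∨ ¬y4) — ¬y6 is true.
  14. (¬y10 ∨ ¬y4 ∨ ¬y3) — ¬y4 is true.
  15. (¬y7 ∨ ¬y4 ∨ y10) — y10 is true.
  16. (¬y8 ∨ ¬y10) — ¬y8 is true.
  17. (y11 ∨ ¬y7) — y11 is true.
  18. (y3 ∨ y2 ∨ ¬y8) — ¬y8 is true.
  19. (y11 ∨ ¬y9 ∨ ¬y8) — ¬y8 is true.
  20. (¬y3 ∨ ¬y8 ∨ ¬y6) — ¬y8 is true.
  21. (¬y6 ∨ y10 ∨ ¬y4) — y10 is true.
  22. (y1 ∨ ¬y4) — ¬y4 is true.

y1 = False  y2 = True  y3 = False  y4 = False  y5 = False  y6 = False  y7 = True  y8 = False  y9 = False  y10 = True  y11 = True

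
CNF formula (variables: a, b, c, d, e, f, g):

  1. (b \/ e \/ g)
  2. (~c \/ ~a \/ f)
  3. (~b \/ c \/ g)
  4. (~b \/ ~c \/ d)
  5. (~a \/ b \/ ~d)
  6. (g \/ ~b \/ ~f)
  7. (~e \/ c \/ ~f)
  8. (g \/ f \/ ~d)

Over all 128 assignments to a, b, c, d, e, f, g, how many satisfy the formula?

43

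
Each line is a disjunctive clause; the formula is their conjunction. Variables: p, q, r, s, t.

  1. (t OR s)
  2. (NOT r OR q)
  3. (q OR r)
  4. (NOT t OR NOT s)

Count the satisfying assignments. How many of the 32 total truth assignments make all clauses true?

8

Case analysis on q and r:
  q=T, r=T: remaining (p,s,t) ∈ {(F,F,T); (F,T,F); (T,F,T); (T,T,F)} — 4.
  q=T, r=F: remaining (p,s,t) ∈ {(F,F,T); (F,T,F); (T,F,T); (T,T,F)} — 4.
  q=F, r=T: a clause becomes empty — 0.
  q=F, r=F: a clause becomes empty — 0.
Total: 4 + 4 + 0 + 0 = 8.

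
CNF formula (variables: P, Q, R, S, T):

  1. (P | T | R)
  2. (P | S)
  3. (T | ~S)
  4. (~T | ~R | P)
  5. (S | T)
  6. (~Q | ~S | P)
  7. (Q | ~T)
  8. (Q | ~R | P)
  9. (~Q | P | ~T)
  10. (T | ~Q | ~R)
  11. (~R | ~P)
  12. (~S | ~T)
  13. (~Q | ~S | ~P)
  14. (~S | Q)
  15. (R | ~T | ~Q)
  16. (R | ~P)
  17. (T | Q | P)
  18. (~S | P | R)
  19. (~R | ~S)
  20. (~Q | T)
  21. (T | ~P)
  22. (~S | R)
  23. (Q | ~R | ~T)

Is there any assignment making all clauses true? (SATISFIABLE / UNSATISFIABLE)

T = True:
  propagation gives Q=True, P=True, R=False; an empty clause results — contradiction.
T = False:
  propagation gives S=False; an empty clause results — contradiction.
Every branch closes, so no satisfying assignment exists.

UNSATISFIABLE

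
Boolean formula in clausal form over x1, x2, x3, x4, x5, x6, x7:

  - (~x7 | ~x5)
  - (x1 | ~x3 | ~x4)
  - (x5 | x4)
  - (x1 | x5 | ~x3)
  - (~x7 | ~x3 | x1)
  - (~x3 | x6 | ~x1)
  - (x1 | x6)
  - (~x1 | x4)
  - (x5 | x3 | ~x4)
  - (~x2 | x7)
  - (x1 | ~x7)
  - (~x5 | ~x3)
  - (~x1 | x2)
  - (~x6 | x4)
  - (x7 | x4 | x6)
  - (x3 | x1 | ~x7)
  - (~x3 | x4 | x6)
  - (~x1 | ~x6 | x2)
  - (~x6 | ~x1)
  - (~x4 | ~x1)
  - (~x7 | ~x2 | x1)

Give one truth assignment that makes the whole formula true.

x1=F, x2=F, x3=F, x4=T, x5=T, x6=T, x7=F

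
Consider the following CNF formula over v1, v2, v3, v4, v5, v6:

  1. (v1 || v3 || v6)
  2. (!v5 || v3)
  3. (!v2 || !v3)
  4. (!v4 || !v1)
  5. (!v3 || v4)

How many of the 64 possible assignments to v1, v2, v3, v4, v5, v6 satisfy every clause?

12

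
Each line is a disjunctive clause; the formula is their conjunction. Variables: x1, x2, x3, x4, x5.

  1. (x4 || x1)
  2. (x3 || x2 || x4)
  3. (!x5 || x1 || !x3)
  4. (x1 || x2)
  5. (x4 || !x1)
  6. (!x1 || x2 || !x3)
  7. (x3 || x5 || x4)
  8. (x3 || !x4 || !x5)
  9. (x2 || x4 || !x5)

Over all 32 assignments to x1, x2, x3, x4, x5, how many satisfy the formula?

The models are:
  x1=F x2=T x3=F x4=T x5=F
  x1=F x2=T x3=T x4=T x5=F
  x1=T x2=F x3=F x4=T x5=F
  x1=T x2=T x3=F x4=T x5=F
  x1=T x2=T x3=T x4=T x5=F
  x1=T x2=T x3=T x4=T x5=T
That's 6 in total.

6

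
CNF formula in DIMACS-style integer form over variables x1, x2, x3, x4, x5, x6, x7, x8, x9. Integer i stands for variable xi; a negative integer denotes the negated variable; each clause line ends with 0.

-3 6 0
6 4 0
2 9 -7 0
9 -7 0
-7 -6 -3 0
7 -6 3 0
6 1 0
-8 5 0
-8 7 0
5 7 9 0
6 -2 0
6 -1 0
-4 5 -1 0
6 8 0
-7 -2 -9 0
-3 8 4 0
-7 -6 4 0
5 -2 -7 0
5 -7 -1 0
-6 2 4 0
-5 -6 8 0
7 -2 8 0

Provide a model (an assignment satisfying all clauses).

x1 = False, x2 = False, x3 = True, x4 = True, x5 = False, x6 = True, x7 = False, x8 = False, x9 = True

Set x1 = False and propagate.
  then x6 is forced to True.
Set x2 = False and propagate.
  then x4 is forced to True.
Branch on x3: take x3 = True.
  then x7 is forced to False.
  then x8 is forced to False.
  then x5 is forced to False.
  then x9 is forced to True.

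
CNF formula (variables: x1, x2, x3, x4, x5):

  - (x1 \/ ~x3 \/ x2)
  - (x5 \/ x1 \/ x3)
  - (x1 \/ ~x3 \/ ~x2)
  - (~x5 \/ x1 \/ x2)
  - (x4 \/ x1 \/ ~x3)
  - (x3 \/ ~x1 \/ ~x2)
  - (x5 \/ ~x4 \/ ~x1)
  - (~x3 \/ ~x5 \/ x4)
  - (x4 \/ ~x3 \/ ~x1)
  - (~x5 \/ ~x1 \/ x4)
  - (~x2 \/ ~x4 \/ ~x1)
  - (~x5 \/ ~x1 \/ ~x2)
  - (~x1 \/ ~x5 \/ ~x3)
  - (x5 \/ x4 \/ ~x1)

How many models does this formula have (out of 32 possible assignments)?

Satisfying assignments:
  x1=0 x2=1 x3=0 x4=0 x5=1
  x1=0 x2=1 x3=0 x4=1 x5=1
  x1=1 x2=0 x3=0 x4=1 x5=1
Count: 3.

3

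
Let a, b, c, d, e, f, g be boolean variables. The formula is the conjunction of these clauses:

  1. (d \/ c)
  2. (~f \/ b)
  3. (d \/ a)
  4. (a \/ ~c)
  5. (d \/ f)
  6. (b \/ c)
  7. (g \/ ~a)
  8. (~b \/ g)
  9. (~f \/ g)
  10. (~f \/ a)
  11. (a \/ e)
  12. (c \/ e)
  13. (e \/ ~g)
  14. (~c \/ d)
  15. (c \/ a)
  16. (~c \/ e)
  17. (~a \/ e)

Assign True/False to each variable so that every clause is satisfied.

d occurs only positively in the remaining clauses — set d = True.
e occurs only positively in the remaining clauses — set e = True.
Try a = True.
  then g is forced to True.
Set b = False and propagate.
  then f is forced to False.
  then c is forced to True.
Every clause has at least one true literal under this assignment.

a=T, b=F, c=T, d=T, e=T, f=F, g=T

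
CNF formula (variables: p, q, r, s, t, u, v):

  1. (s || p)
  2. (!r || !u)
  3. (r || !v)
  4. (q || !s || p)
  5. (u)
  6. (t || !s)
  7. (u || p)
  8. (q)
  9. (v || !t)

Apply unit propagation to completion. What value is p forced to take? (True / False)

(u) is a unit clause: u = True.
In (!u || !r), !u is now false; !r must hold, so r = False.
In (r || !v), r is now false; !v must hold, so v = False.
Unit clause (q) sets q = True.
(!t || v): since v = False, the clause reduces to (!t). t = False.
(!s || t): since t = False, the clause reduces to (!s). s = False.
(s || p): since s = False, the clause reduces to (p). p = True.

True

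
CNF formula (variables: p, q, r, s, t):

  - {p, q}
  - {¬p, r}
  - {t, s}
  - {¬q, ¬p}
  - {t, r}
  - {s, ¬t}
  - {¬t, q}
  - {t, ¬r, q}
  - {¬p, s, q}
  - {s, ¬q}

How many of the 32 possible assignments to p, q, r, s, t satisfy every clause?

Satisfying assignments:
  p=F q=T r=F s=T t=T
  p=F q=T r=T s=T t=F
  p=F q=T r=T s=T t=T
That's 3 in total.

3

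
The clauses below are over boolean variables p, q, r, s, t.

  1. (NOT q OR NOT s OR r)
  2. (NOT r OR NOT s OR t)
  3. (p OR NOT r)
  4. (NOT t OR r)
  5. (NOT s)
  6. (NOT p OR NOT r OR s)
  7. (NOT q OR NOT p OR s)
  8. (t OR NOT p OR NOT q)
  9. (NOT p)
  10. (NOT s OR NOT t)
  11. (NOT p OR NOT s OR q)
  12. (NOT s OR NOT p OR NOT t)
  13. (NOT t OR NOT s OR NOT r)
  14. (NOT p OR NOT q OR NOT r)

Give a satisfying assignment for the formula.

p=F, q=T, r=F, s=F, t=F

The clause (NOT s) is unit: s must be False.
(NOT p) is a unit clause, so p = False.
(NOT r) is a unit clause, so r = False.
(NOT t) is a unit clause, so t = False.
q is now unconstrained; take q = True.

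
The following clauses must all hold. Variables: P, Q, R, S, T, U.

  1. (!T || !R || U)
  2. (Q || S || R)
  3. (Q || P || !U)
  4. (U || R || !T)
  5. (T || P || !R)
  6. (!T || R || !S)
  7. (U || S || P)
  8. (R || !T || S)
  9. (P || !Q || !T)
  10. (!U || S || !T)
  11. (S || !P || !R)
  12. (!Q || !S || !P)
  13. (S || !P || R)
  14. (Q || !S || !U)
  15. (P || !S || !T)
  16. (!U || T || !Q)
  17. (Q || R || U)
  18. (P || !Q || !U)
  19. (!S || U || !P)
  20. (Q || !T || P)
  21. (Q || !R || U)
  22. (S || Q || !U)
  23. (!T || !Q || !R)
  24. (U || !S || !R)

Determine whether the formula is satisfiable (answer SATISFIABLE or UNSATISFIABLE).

Branch on P: take P = False.
Branch on Q: take Q = True.
  then T is forced to False.
  then R is forced to False.
  then U is forced to False.
  then S is forced to True.
So P=0, Q=1, R=0, S=1, T=0, U=0 is a satisfying assignment.

SATISFIABLE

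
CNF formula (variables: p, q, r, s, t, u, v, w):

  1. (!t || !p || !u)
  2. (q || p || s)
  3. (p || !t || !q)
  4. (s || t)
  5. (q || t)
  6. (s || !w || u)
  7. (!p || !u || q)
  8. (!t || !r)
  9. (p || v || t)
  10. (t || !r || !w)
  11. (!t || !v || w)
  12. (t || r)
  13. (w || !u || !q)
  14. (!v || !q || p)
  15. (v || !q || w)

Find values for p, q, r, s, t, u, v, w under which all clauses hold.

s occurs only positively in the remaining clauses — set s = True.
Set p = True and propagate.
Try q = True.
For the remaining variables, r = True, t = False, u = False, v = True, w = False works.
Every clause has at least one true literal under this assignment.
Check each clause:
  1. (!u || !t || !p) — !u is true.
  2. (s || q || p) — p is true.
  3. (!t || !q || p) — p is true.
  4. (s || t) — s is true.
  5. (q || t) — q is true.
  6. (u || !w || s) — !w is true.
  7. (!u || q || !p) — q is true.
  8. (!r || !t) — !t is true.
  9. (t || v || p) — p is true.
  10. (!w || t || !r) — !w is true.
  11. (w || !v || !t) — !t is true.
  12. (t || r) — r is true.
  13. (!q || w || !u) — !u is true.
  14. (!v || p || !q) — p is true.
  15. (w || v || !q) — v is true.

p=True  q=True  r=True  s=True  t=False  u=False  v=True  w=False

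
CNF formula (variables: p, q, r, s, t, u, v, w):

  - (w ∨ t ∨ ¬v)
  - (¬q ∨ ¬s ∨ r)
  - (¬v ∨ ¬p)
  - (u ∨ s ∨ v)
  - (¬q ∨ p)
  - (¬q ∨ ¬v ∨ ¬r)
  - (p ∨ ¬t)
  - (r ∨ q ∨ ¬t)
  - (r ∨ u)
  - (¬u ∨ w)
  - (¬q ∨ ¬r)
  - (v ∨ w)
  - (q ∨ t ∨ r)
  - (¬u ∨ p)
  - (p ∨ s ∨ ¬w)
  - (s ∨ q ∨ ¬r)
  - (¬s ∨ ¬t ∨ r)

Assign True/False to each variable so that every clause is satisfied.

Try p = True.
  then v is forced to False.
  then w is forced to True.
Try q = True.
  then r is forced to False.
  then s is forced to False.
  then u is forced to True.
t is now unconstrained; take t = True.
Every clause has at least one true literal under this assignment.

p=T, q=T, r=F, s=F, t=T, u=T, v=F, w=T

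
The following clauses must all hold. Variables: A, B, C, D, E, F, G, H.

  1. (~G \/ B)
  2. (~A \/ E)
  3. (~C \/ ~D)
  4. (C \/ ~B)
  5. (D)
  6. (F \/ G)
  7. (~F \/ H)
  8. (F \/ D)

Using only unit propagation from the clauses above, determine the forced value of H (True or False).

True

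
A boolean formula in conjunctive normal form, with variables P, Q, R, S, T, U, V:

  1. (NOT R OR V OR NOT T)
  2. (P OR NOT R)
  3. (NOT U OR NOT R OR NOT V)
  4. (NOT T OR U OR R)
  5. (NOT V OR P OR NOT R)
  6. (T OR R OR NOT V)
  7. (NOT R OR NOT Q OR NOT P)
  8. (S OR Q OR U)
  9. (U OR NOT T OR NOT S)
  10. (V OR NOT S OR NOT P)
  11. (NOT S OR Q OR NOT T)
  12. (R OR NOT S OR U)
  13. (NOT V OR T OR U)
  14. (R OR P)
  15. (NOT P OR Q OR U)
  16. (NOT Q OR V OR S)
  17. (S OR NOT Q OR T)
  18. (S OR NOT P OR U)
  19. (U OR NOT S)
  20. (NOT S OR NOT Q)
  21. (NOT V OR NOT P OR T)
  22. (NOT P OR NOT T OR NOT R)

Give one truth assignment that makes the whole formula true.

P = True, Q = False, R = False, S = False, T = True, U = True, V = False

Branch on P: take P = True.
For the remaining variables, Q = False, R = False, S = False, T = True, U = True, V = False works.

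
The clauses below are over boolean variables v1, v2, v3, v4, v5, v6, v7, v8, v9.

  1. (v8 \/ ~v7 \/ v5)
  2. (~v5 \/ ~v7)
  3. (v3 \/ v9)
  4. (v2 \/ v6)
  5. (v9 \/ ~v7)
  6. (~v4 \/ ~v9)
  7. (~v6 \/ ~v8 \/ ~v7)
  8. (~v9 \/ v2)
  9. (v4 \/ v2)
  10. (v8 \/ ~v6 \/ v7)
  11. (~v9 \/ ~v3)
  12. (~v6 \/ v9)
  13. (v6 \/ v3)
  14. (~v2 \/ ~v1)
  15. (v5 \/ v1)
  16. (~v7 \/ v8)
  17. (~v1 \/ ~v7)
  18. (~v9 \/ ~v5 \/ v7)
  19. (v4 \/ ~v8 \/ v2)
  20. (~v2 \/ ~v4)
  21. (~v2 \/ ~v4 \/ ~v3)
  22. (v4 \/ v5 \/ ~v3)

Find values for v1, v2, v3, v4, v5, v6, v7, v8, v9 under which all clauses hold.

Set v1 = False and propagate.
  then v5 is forced to True.
  then v7 is forced to False.
  then v9 is forced to False.
  then v3 is forced to True.
  then v6 is forced to False.
  then v2 is forced to True.
  then v4 is forced to False.
v8 is now unconstrained; take v8 = True.

v1=0, v2=1, v3=1, v4=0, v5=1, v6=0, v7=0, v8=1, v9=0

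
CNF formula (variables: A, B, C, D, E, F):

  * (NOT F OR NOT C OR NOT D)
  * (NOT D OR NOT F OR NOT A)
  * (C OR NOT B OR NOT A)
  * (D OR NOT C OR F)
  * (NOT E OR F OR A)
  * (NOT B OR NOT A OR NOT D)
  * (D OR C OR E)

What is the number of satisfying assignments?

24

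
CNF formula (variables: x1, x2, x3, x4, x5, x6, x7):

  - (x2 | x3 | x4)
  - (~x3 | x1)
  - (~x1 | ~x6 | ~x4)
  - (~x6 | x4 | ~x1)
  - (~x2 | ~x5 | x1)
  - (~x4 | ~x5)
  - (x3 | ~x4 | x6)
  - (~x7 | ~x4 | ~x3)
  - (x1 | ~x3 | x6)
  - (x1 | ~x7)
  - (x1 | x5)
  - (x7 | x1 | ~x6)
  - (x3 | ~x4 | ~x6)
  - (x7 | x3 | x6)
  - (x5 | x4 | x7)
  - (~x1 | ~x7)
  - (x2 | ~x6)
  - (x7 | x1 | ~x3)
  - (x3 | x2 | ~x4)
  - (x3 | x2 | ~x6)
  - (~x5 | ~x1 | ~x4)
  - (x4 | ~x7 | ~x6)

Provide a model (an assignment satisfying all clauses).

x1 = True, x2 = False, x3 = True, x4 = True, x5 = False, x6 = False, x7 = False

Set x1 = True and propagate.
  then x7 is forced to False.
Branch on x2: take x2 = False.
  then x6 is forced to False.
  then x3 is forced to True.
Branch on x4: take x4 = True.
  then x5 is forced to False.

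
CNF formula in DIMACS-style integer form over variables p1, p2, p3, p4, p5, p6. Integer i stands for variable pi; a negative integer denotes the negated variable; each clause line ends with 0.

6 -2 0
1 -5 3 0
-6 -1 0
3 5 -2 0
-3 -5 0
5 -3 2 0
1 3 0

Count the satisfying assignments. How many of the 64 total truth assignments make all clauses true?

6

Satisfying assignments:
  p1=F p2=T p3=T p4=F p5=F p6=T
  p1=F p2=T p3=T p4=T p5=F p6=T
  p1=T p2=F p3=F p4=F p5=F p6=F
  p1=T p2=F p3=F p4=F p5=T p6=F
  p1=T p2=F p3=F p4=T p5=F p6=F
  p1=T p2=F p3=F p4=T p5=T p6=F
That's 6 in total.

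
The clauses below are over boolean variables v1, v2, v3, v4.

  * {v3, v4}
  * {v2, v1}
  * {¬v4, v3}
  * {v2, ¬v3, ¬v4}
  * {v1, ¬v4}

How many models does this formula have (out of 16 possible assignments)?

4

The models are:
  v1=F v2=T v3=T v4=F
  v1=T v2=F v3=T v4=F
  v1=T v2=T v3=T v4=F
  v1=T v2=T v3=T v4=T
That's 4 in total.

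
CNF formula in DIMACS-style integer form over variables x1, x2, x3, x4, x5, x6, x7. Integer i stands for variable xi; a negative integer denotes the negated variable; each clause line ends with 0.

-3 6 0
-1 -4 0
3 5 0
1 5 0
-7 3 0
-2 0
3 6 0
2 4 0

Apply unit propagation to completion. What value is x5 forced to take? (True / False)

Unit clause (~x2) sets x2 = False.
(x2 \/ x4): since x2 = False, the clause reduces to (x4). x4 = True.
In (~x1 \/ ~x4), ~x4 is now false; ~x1 must hold, so x1 = False.
In (x1 \/ x5), x1 is now false; x5 must hold, so x5 = True.

True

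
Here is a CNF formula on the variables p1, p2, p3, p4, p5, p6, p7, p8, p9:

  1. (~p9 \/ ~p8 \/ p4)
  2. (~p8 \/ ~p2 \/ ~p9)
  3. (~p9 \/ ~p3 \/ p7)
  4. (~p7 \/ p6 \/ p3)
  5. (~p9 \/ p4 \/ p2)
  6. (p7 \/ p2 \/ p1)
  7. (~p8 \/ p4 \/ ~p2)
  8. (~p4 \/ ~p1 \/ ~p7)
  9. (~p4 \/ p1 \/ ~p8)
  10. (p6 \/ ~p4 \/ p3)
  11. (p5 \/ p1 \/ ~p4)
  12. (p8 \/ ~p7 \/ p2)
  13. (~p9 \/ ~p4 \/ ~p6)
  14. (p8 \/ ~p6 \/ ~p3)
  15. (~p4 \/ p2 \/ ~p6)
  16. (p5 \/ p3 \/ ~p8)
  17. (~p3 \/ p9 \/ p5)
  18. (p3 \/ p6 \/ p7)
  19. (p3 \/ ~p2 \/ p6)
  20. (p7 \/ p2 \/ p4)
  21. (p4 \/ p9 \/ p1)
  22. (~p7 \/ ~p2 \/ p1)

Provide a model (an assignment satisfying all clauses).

p5 occurs only positively in the remaining clauses — set p5 = True.
Try p1 = True.
Try p2 = False.
Set p3 = False and propagate.
For the remaining variables, p4 = False, p6 = True, p7 = True, p8 = True, p9 = False works.

p1 = T  p2 = F  p3 = F  p4 = F  p5 = T  p6 = T  p7 = T  p8 = T  p9 = F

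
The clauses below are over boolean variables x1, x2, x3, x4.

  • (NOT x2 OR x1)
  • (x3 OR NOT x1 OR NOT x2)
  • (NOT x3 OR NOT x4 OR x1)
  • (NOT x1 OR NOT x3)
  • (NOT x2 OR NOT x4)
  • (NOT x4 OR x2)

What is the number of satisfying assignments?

3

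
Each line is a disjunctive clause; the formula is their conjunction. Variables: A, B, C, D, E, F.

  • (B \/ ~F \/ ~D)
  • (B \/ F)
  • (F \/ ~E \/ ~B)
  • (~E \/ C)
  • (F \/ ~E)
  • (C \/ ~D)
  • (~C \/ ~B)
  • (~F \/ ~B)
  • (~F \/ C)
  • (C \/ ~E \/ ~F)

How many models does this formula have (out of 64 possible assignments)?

Satisfying assignments:
  A=F B=F C=T D=F E=F F=T
  A=F B=F C=T D=F E=T F=T
  A=F B=T C=F D=F E=F F=F
  A=T B=F C=T D=F E=F F=T
  A=T B=F C=T D=F E=T F=T
  A=T B=T C=F D=F E=F F=F
That's 6 in total.

6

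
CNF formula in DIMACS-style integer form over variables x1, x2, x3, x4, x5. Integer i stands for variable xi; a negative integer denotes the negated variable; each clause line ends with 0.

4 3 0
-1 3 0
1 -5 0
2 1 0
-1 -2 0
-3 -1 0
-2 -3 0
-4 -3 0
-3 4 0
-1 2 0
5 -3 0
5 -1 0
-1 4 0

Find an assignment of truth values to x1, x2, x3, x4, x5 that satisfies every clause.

x1=0  x2=1  x3=0  x4=1  x5=0

Try x1 = False.
  then x5 is forced to False.
  then x2 is forced to True.
  then x3 is forced to False.
  then x4 is forced to True.
Every clause has at least one true literal under this assignment.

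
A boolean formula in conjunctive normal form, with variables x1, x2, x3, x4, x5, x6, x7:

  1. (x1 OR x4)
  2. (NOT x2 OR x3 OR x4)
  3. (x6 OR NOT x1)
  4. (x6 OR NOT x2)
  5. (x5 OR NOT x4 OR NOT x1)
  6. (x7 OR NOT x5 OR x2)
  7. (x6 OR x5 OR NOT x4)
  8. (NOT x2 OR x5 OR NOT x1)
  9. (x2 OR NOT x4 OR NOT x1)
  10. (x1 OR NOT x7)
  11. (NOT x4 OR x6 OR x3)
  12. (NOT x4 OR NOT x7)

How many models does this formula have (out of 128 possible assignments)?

Case analysis on x4 and x1:
  x4=1, x1=1: remaining (x2,x3,x5,x6,x7) ∈ {(1,0,1,1,0); (1,1,1,1,0)} — 2.
  x4=1, x1=0: x3 free; 3 ways for (x2,x5,x6,x7) × 2^1 = 6.
  x4=0, x1=1: 8 of the 32 assignments to (x2,x3,x5,x6,x7) work.
  x4=0, x1=0: a clause becomes empty — 0.
Total: 2 + 6 + 8 + 0 = 16.

16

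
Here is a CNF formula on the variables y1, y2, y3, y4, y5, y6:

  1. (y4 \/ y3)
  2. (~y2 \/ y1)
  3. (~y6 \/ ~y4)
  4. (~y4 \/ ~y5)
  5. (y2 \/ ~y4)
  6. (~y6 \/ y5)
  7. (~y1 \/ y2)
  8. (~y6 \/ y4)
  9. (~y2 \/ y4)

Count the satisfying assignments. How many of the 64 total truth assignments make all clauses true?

Satisfying assignments:
  y1=F y2=F y3=T y4=F y5=F y6=F
  y1=F y2=F y3=T y4=F y5=T y6=F
  y1=T y2=T y3=F y4=T y5=F y6=F
  y1=T y2=T y3=T y4=T y5=F y6=F
That's 4 in total.

4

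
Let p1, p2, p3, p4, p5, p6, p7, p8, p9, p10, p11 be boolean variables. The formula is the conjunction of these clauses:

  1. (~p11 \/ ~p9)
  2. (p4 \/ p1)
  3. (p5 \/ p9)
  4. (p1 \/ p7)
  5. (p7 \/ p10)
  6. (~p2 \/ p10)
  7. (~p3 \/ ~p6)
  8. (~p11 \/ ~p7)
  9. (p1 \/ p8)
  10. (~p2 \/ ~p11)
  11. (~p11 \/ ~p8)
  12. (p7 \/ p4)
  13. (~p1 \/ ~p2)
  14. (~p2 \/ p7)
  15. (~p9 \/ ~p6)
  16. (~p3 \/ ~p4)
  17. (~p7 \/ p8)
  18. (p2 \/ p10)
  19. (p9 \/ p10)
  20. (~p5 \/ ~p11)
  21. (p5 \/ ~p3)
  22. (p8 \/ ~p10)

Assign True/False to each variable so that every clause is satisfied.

p1 = True, p2 = False, p3 = False, p4 = True, p5 = True, p6 = True, p7 = True, p8 = True, p9 = False, p10 = True, p11 = False

Check each clause:
  1. (~p9 \/ ~p11) — ~p11 is true.
  2. (p1 \/ p4) — p1 is true.
  3. (p5 \/ p9) — p5 is true.
  4. (p7 \/ p1) — p1 is true.
  5. (p10 \/ p7) — p10 is true.
  6. (p10 \/ ~p2) — p10 is true.
  7. (~p6 \/ ~p3) — ~p3 is true.
  8. (~p7 \/ ~p11) — ~p11 is true.
  9. (p8 \/ p1) — p8 is true.
  10. (~p11 \/ ~p2) — ~p11 is true.
  11. (~p8 \/ ~p11) — ~p11 is true.
  12. (p7 \/ p4) — p4 is true.
  13. (~p1 \/ ~p2) — ~p2 is true.
  14. (~p2 \/ p7) — ~p2 is true.
  15. (~p9 \/ ~p6) — ~p9 is true.
  16. (~p4 \/ ~p3) — ~p3 is true.
  17. (~p7 \/ p8) — p8 is true.
  18. (p2 \/ p10) — p10 is true.
  19. (p9 \/ p10) — p10 is true.
  20. (~p11 \/ ~p5) — ~p11 is true.
  21. (~p3 \/ p5) — ~p3 is true.
  22. (~p10 \/ p8) — p8 is true.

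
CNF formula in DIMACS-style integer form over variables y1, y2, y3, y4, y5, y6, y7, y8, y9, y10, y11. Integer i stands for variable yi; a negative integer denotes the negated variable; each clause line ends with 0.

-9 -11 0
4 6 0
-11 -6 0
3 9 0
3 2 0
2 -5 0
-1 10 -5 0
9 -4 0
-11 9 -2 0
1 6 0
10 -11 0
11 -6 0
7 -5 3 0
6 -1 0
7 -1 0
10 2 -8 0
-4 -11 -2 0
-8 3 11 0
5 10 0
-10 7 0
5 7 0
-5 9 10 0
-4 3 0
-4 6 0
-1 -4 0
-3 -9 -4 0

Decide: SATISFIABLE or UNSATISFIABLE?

UNSATISFIABLE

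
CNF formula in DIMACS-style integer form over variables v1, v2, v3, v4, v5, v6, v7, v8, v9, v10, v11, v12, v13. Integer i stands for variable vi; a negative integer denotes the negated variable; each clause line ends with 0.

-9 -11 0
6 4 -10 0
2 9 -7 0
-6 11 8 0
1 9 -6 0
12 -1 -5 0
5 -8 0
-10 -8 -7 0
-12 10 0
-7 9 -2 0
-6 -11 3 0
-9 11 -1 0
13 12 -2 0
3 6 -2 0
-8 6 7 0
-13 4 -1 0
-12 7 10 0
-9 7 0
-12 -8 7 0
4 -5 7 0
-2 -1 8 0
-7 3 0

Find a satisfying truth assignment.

v1=False, v2=False, v3=True, v4=True, v5=True, v6=False, v7=True, v8=False, v9=True, v10=True, v11=False, v12=False, v13=False

Check each clause:
  1. (NOT v9 OR NOT v11) — NOT v11 is true.
  2. (v4 OR v6 OR NOT v10) — v4 is true.
  3. (v9 OR NOT v7 OR v2) — v9 is true.
  4. (v11 OR NOT v6 OR v8) — NOT v6 is true.
  5. (v1 OR v9 OR NOT v6) — NOT v6 is true.
  6. (NOT v1 OR NOT v5 OR v12) — NOT v1 is true.
  7. (NOT v8 OR v5) — NOT v8 is true.
  8. (NOT v8 OR NOT v10 OR NOT v7) — NOT v8 is true.
  9. (v10 OR NOT v12) — v10 is true.
  10. (NOT v7 OR NOT v2 OR v9) — NOT v2 is true.
  11. (NOT v11 OR v3 OR NOT v6) — NOT v6 is true.
  12. (NOT v1 OR NOT v9 OR v11) — NOT v1 is true.
  13. (NOT v2 OR v12 OR v13) — NOT v2 is true.
  14. (v6 OR v3 OR NOT v2) — v3 is true.
  15. (v7 OR v6 OR NOT v8) — NOT v8 is true.
  16. (NOT v13 OR v4 OR NOT v1) — NOT v13 is true.
  17. (NOT v12 OR v7 OR v10) — v10 is true.
  18. (NOT v9 OR v7) — v7 is true.
  19. (NOT v8 OR NOT v12 OR v7) — NOT v8 is true.
  20. (v7 OR v4 OR NOT v5) — v4 is true.
  21. (NOT v1 OR NOT v2 OR v8) — NOT v2 is true.
  22. (v3 OR NOT v7) — v3 is true.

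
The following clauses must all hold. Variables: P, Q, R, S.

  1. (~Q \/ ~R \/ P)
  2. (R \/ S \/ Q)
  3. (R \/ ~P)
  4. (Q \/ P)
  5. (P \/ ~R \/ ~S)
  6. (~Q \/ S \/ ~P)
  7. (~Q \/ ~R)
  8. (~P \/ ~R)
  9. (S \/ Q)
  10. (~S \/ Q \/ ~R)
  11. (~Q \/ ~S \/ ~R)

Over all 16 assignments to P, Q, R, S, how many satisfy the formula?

2

Satisfying assignments:
  P=0 Q=1 R=0 S=0
  P=0 Q=1 R=0 S=1
That's 2 in total.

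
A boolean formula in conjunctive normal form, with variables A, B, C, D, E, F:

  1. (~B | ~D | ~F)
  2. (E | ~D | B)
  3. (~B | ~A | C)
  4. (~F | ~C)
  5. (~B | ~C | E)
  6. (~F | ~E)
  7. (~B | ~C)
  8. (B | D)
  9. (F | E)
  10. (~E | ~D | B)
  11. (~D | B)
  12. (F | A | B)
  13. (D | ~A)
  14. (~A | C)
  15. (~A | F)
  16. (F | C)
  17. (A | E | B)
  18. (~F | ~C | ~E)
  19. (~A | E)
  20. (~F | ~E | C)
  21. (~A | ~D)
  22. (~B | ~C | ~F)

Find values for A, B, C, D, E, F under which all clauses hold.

A=False, B=True, C=False, D=False, E=False, F=True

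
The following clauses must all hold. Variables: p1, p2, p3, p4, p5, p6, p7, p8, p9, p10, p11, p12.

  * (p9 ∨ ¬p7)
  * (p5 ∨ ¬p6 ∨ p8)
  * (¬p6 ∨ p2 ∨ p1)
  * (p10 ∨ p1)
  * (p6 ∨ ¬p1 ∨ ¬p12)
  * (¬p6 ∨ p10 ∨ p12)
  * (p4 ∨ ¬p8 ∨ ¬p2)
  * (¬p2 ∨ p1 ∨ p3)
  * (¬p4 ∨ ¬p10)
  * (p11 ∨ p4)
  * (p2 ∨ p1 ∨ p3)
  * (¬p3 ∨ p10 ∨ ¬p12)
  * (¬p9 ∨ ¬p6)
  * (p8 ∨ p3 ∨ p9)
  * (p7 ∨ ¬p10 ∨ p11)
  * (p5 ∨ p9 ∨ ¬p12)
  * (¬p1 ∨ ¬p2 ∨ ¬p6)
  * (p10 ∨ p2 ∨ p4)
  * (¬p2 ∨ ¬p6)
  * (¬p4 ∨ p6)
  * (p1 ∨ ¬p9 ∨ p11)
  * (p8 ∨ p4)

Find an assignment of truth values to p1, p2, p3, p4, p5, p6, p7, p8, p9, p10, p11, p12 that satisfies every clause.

p1=T, p2=F, p3=F, p4=F, p5=T, p6=T, p7=F, p8=T, p9=F, p10=T, p11=T, p12=T

p5 occurs only positively in the remaining clauses — set p5 = True.
p11 occurs only positively in the remaining clauses — set p11 = True.
Branch on p1: take p1 = True.
Try p2 = False.
The remaining clauses are satisfied by p3 = False, p4 = False, p6 = True, p7 = False, p8 = True, p9 = False, p10 = True, p12 = True.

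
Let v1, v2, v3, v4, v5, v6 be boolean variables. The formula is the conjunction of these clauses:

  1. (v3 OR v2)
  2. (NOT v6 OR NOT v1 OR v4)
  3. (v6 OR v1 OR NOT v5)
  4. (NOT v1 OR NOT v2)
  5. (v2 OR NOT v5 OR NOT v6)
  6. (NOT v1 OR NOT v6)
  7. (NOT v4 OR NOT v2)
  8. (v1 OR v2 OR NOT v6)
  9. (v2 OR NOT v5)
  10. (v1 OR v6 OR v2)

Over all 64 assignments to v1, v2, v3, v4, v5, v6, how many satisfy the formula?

8

Split on v2, then v1.
  v2=1, v1=1: a clause becomes empty — 0.
  v2=1, v1=0: v3 free; 3 ways for (v4,v5,v6) × 2^1 = 6.
  v2=0, v1=1: remaining (v3,v4,v5,v6) ∈ {(1,0,0,0); (1,1,0,0)} — 2.
  v2=0, v1=0: a clause becomes empty — 0.
Total: 0 + 6 + 2 + 0 = 8.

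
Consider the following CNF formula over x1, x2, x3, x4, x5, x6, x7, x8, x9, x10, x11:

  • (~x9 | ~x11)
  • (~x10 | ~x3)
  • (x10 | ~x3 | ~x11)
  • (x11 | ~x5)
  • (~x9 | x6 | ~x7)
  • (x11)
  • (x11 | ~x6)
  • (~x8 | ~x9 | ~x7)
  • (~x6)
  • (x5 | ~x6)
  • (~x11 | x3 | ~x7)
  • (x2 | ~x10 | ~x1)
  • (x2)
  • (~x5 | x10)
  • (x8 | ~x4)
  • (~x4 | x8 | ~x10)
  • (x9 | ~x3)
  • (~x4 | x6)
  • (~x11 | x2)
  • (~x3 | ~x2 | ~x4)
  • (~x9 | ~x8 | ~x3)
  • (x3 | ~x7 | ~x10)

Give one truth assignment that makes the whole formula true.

x1=False, x2=True, x3=False, x4=False, x5=False, x6=False, x7=False, x8=False, x9=False, x10=False, x11=True

Unit propagation: (x11) forces x11 = True.
(~x9) is a unit clause, so x9 = False.
The clause (~x6) is unit: x6 must be False.
Unit propagation: (x2) forces x2 = True.
Unit propagation: (~x3) forces x3 = False.
(~x7) is a unit clause, so x7 = False.
The clause (~x4) is unit: x4 must be False.
x5 occurs only negated in the remaining clauses — set x5 = False.
x1, x8, x10 are now unconstrained; take x1 = False, x8 = False, x10 = False.
Check each clause:
  1. (~x11 | ~x9) — ~x9 is true.
  2. (~x3 | ~x10) — ~x3 is true.
  3. (~x3 | x10 | ~x11) — ~x3 is true.
  4. (x11 | ~x5) — x11 is true.
  5. (x6 | ~x7 | ~x9) — ~x7 is true.
  6. (x11) — x11 is true.
  7. (x11 | ~x6) — ~x6 is true.
  8. (~x9 | ~x8 | ~x7) — ~x8 is true.
  9. (~x6) — ~x6 is true.
  10. (x5 | ~x6) — ~x6 is true.
  11. (x3 | ~x11 | ~x7) — ~x7 is true.
  12. (x2 | ~x10 | ~x1) — x2 is true.
  13. (x2) — x2 is true.
  14. (x10 | ~x5) — ~x5 is true.
  15. (x8 | ~x4) — ~x4 is true.
  16. (~x10 | ~x4 | x8) — ~x4 is true.
  17. (x9 | ~x3) — ~x3 is true.
  18. (x6 | ~x4) — ~x4 is true.
  19. (x2 | ~x11) — x2 is true.
  20. (~x2 | ~x3 | ~x4) — ~x4 is true.
  21. (~x9 | ~x3 | ~x8) — ~x8 is true.
  22. (~x7 | ~x10 | x3) — ~x7 is true.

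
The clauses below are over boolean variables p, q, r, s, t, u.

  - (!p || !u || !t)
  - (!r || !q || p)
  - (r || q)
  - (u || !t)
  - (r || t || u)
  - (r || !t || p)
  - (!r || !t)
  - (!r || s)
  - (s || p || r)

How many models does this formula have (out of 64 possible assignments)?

Case analysis on r and t:
  r=1, t=1: a clause becomes empty — 0.
  r=1, t=0: u free; 3 ways for (p,q,s) × 2^1 = 6.
  r=0, t=1: a clause becomes empty — 0.
  r=0, t=0: remaining (p,q,s,u) ∈ {(0,1,1,1); (1,1,0,1); (1,1,1,1)} — 3.
Total: 0 + 6 + 0 + 3 = 9.

9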